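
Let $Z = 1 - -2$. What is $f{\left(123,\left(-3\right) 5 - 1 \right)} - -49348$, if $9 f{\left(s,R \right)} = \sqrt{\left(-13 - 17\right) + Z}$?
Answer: $49348 + \frac{i \sqrt{3}}{3} \approx 49348.0 + 0.57735 i$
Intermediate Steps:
$Z = 3$ ($Z = 1 + 2 = 3$)
$f{\left(s,R \right)} = \frac{i \sqrt{3}}{3}$ ($f{\left(s,R \right)} = \frac{\sqrt{\left(-13 - 17\right) + 3}}{9} = \frac{\sqrt{-30 + 3}}{9} = \frac{\sqrt{-27}}{9} = \frac{3 i \sqrt{3}}{9} = \frac{i \sqrt{3}}{3}$)
$f{\left(123,\left(-3\right) 5 - 1 \right)} - -49348 = \frac{i \sqrt{3}}{3} - -49348 = \frac{i \sqrt{3}}{3} + 49348 = 49348 + \frac{i \sqrt{3}}{3}$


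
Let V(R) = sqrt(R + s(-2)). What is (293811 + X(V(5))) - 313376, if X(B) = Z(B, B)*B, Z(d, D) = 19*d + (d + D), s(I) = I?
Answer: -19502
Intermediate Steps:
V(R) = sqrt(-2 + R) (V(R) = sqrt(R - 2) = sqrt(-2 + R))
Z(d, D) = D + 20*d (Z(d, D) = 19*d + (D + d) = D + 20*d)
X(B) = 21*B**2 (X(B) = (B + 20*B)*B = (21*B)*B = 21*B**2)
(293811 + X(V(5))) - 313376 = (293811 + 21*(sqrt(-2 + 5))**2) - 313376 = (293811 + 21*(sqrt(3))**2) - 313376 = (293811 + 21*3) - 313376 = (293811 + 63) - 313376 = 293874 - 313376 = -19502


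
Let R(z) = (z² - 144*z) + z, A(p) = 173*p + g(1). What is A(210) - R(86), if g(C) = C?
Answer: 41233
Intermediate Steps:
A(p) = 1 + 173*p (A(p) = 173*p + 1 = 1 + 173*p)
R(z) = z² - 143*z
A(210) - R(86) = (1 + 173*210) - 86*(-143 + 86) = (1 + 36330) - 86*(-57) = 36331 - 1*(-4902) = 36331 + 4902 = 41233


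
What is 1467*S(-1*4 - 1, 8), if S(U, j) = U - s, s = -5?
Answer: 0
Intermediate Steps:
S(U, j) = 5 + U (S(U, j) = U - 1*(-5) = U + 5 = 5 + U)
1467*S(-1*4 - 1, 8) = 1467*(5 + (-1*4 - 1)) = 1467*(5 + (-4 - 1)) = 1467*(5 - 5) = 1467*0 = 0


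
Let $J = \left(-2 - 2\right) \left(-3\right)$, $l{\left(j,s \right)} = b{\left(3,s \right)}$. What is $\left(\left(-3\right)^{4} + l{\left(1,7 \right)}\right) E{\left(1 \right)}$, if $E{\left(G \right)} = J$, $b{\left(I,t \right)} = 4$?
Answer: $1020$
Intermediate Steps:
$l{\left(j,s \right)} = 4$
$J = 12$ ($J = \left(-4\right) \left(-3\right) = 12$)
$E{\left(G \right)} = 12$
$\left(\left(-3\right)^{4} + l{\left(1,7 \right)}\right) E{\left(1 \right)} = \left(\left(-3\right)^{4} + 4\right) 12 = \left(81 + 4\right) 12 = 85 \cdot 12 = 1020$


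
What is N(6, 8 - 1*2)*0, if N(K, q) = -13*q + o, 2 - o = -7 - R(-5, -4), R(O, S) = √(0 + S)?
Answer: 0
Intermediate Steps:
R(O, S) = √S
o = 9 + 2*I (o = 2 - (-7 - √(-4)) = 2 - (-7 - 2*I) = 2 + (7 + 2*I) = 9 + 2*I ≈ 9.0 + 2.0*I)
N(K, q) = 9 - 13*q + 2*I (N(K, q) = -13*q + (9 + 2*I) = 9 - 13*q + 2*I)
N(6, 8 - 1*2)*0 = (9 - 13*(8 - 1*2) + 2*I)*0 = (9 - 13*(8 - 2) + 2*I)*0 = (9 - 13*6 + 2*I)*0 = (9 - 78 + 2*I)*0 = (-69 + 2*I)*0 = 0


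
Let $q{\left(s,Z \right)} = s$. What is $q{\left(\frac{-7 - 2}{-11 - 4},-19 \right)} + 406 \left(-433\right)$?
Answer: $- \frac{878987}{5} \approx -1.758 \cdot 10^{5}$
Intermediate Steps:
$q{\left(\frac{-7 - 2}{-11 - 4},-19 \right)} + 406 \left(-433\right) = \frac{-7 - 2}{-11 - 4} + 406 \left(-433\right) = - \frac{9}{-15} - 175798 = \left(-9\right) \left(- \frac{1}{15}\right) - 175798 = \frac{3}{5} - 175798 = - \frac{878987}{5}$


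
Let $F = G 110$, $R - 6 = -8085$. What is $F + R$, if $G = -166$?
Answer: $-26339$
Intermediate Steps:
$R = -8079$ ($R = 6 - 8085 = -8079$)
$F = -18260$ ($F = \left(-166\right) 110 = -18260$)
$F + R = -18260 - 8079 = -26339$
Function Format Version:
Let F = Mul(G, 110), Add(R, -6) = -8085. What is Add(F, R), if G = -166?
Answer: -26339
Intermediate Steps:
R = -8079 (R = Add(6, -8085) = -8079)
F = -18260 (F = Mul(-166, 110) = -18260)
Add(F, R) = Add(-18260, -8079) = -26339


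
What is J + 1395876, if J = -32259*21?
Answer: 718437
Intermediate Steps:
J = -677439
J + 1395876 = -677439 + 1395876 = 718437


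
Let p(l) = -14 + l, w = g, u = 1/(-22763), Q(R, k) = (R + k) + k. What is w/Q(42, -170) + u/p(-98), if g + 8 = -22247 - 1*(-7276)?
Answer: 19094150861/379868944 ≈ 50.265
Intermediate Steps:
Q(R, k) = R + 2*k
u = -1/22763 ≈ -4.3931e-5
g = -14979 (g = -8 + (-22247 - 1*(-7276)) = -8 + (-22247 + 7276) = -8 - 14971 = -14979)
w = -14979
w/Q(42, -170) + u/p(-98) = -14979/(42 + 2*(-170)) - 1/(22763*(-14 - 98)) = -14979/(42 - 340) - 1/22763/(-112) = -14979/(-298) - 1/22763*(-1/112) = -14979*(-1/298) + 1/2549456 = 14979/298 + 1/2549456 = 19094150861/379868944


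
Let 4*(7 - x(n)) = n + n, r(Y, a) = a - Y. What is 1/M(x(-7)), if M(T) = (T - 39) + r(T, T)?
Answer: -2/57 ≈ -0.035088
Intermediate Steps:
x(n) = 7 - n/2 (x(n) = 7 - (n + n)/4 = 7 - n/2)
M(T) = -39 + T (M(T) = (T - 39) + (T - T) = (-39 + T) + 0 = -39 + T)
1/M(x(-7)) = 1/(-39 + (7 - ½*(-7))) = 1/(-39 + (7 + 7/2)) = 1/(-39 + 21/2) = 1/(-57/2) = -2/57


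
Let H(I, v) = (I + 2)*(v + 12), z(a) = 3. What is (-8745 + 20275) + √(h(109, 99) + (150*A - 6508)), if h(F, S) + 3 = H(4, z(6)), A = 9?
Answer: 11530 + I*√5071 ≈ 11530.0 + 71.211*I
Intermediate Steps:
H(I, v) = (2 + I)*(12 + v)
h(F, S) = 87 (h(F, S) = -3 + (24 + 2*3 + 12*4 + 4*3) = -3 + (24 + 6 + 48 + 12) = -3 + 90 = 87)
(-8745 + 20275) + √(h(109, 99) + (150*A - 6508)) = (-8745 + 20275) + √(87 + (150*9 - 6508)) = 11530 + √(87 + (1350 - 6508)) = 11530 + √(87 - 5158) = 11530 + √(-5071) = 11530 + I*√5071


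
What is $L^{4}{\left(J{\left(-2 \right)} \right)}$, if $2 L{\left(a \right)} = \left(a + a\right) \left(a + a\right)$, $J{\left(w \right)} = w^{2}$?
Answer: $1048576$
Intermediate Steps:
$L{\left(a \right)} = 2 a^{2}$ ($L{\left(a \right)} = \frac{\left(a + a\right) \left(a + a\right)}{2} = \frac{2 a 2 a}{2} = \frac{4 a^{2}}{2} = 2 a^{2}$)
$L^{4}{\left(J{\left(-2 \right)} \right)} = \left(2 \left(\left(-2\right)^{2}\right)^{2}\right)^{4} = \left(2 \cdot 4^{2}\right)^{4} = \left(2 \cdot 16\right)^{4} = 32^{4} = 1048576$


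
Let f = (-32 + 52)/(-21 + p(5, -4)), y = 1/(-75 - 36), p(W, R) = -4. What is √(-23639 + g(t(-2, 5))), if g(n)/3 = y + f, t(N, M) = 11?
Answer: 4*I*√50570490/185 ≈ 153.76*I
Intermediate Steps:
y = -1/111 (y = 1/(-111) = -1/111 ≈ -0.0090090)
f = -⅘ (f = (-32 + 52)/(-21 - 4) = 20/(-25) = 20*(-1/25) = -⅘ ≈ -0.80000)
g(n) = -449/185 (g(n) = 3*(-1/111 - ⅘) = 3*(-449/555) = -449/185)
√(-23639 + g(t(-2, 5))) = √(-23639 - 449/185) = √(-4373664/185) = 4*I*√50570490/185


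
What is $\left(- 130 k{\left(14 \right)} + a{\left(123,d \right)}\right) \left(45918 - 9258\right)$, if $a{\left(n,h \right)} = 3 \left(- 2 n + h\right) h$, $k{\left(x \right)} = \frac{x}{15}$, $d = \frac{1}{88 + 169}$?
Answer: $- \frac{300744281500}{66049} \approx -4.5534 \cdot 10^{6}$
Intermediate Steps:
$d = \frac{1}{257} \approx 0.0038911$
$k{\left(x \right)} = \frac{x}{15}$ ($k{\left(x \right)} = x \frac{1}{15} = \frac{x}{15}$)
$a{\left(n,h \right)} = h \left(- 6 n + 3 h\right)$ ($a{\left(n,h \right)} = 3 \left(h - 2 n\right) h = \left(- 6 n + 3 h\right) h = h \left(- 6 n + 3 h\right)$)
$\left(- 130 k{\left(14 \right)} + a{\left(123,d \right)}\right) \left(45918 - 9258\right) = \left(- 130 \cdot \frac{1}{15} \cdot 14 + 3 \cdot \frac{1}{257} \left(\frac{1}{257} - 246\right)\right) \left(45918 - 9258\right) = \left(\left(-130\right) \frac{14}{15} + 3 \cdot \frac{1}{257} \left(\frac{1}{257} - 246\right)\right) 36660 = \left(- \frac{364}{3} + 3 \cdot \frac{1}{257} \left(- \frac{63221}{257}\right)\right) 36660 = \left(- \frac{364}{3} - \frac{189663}{66049}\right) 36660 = \left(- \frac{24610825}{198147}\right) 36660 = - \frac{300744281500}{66049}$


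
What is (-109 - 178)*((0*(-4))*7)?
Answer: 0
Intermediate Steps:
(-109 - 178)*((0*(-4))*7) = -0*7 = -287*0 = 0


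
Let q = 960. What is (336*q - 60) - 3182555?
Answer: -2860055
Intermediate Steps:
(336*q - 60) - 3182555 = (336*960 - 60) - 3182555 = (322560 - 60) - 3182555 = 322500 - 3182555 = -2860055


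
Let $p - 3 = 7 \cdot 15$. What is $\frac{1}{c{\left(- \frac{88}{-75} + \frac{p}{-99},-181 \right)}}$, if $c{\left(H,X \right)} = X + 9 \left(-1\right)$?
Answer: $- \frac{1}{190} \approx -0.0052632$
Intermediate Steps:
$p = 108$ ($p = 3 + 7 \cdot 15 = 3 + 105 = 108$)
$c{\left(H,X \right)} = -9 + X$ ($c{\left(H,X \right)} = X - 9 = -9 + X$)
$\frac{1}{c{\left(- \frac{88}{-75} + \frac{p}{-99},-181 \right)}} = \frac{1}{-9 - 181} = \frac{1}{-190} = - \frac{1}{190}$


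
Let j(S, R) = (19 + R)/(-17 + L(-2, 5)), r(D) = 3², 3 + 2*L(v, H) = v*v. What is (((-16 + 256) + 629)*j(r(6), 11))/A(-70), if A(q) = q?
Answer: 158/7 ≈ 22.571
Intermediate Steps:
L(v, H) = -3/2 + v²/2 (L(v, H) = -3/2 + (v*v)/2 = -3/2 + v²/2)
r(D) = 9
j(S, R) = -38/33 - 2*R/33 (j(S, R) = (19 + R)/(-17 + (-3/2 + (½)*(-2)²)) = (19 + R)/(-17 + (-3/2 + (½)*4)) = (19 + R)/(-17 + (-3/2 + 2)) = (19 + R)/(-17 + ½) = (19 + R)/(-33/2) = (19 + R)*(-2/33) = -38/33 - 2*R/33)
(((-16 + 256) + 629)*j(r(6), 11))/A(-70) = (((-16 + 256) + 629)*(-38/33 - 2/33*11))/(-70) = ((240 + 629)*(-38/33 - ⅔))*(-1/70) = (869*(-20/11))*(-1/70) = -1580*(-1/70) = 158/7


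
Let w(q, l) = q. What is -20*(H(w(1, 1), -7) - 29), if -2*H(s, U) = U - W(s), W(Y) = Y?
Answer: 500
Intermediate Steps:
H(s, U) = s/2 - U/2 (H(s, U) = -(U - s)/2 = s/2 - U/2)
-20*(H(w(1, 1), -7) - 29) = -20*(((½)*1 - ½*(-7)) - 29) = -20*((½ + 7/2) - 29) = -20*(4 - 29) = -20*(-25) = 500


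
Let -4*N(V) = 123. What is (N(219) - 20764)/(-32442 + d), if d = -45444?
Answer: 83179/311544 ≈ 0.26699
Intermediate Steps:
N(V) = -123/4 (N(V) = -¼*123 = -123/4)
(N(219) - 20764)/(-32442 + d) = (-123/4 - 20764)/(-32442 - 45444) = -83179/4/(-77886) = -83179/4*(-1/77886) = 83179/311544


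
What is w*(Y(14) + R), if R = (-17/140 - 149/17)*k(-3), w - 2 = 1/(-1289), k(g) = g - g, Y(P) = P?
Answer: 36078/1289 ≈ 27.989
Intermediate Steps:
k(g) = 0
w = 2577/1289 (w = 2 + 1/(-1289) = 2 - 1/1289 = 2577/1289 ≈ 1.9992)
R = 0 (R = (-17/140 - 149/17)*0 = -21149/2380*0 = 0)
w*(Y(14) + R) = 2577*(14 + 0)/1289 = (2577/1289)*14 = 36078/1289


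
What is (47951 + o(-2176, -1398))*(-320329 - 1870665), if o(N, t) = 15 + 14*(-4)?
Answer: -104970522540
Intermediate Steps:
o(N, t) = -41 (o(N, t) = 15 - 56 = -41)
(47951 + o(-2176, -1398))*(-320329 - 1870665) = (47951 - 41)*(-320329 - 1870665) = 47910*(-2190994) = -104970522540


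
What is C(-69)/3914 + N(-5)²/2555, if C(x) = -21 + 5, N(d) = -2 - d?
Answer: -2827/5000135 ≈ -0.00056538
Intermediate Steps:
C(x) = -16
C(-69)/3914 + N(-5)²/2555 = -16/3914 + (-2 - 1*(-5))²/2555 = -16*1/3914 + (-2 + 5)²*(1/2555) = -8/1957 + 3²*(1/2555) = -8/1957 + 9*(1/2555) = -8/1957 + 9/2555 = -2827/5000135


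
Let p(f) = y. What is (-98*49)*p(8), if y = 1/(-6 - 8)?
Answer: 343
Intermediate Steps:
y = -1/14 (y = 1/(-14) = -1/14 ≈ -0.071429)
p(f) = -1/14
(-98*49)*p(8) = -98*49*(-1/14) = -4802*(-1/14) = 343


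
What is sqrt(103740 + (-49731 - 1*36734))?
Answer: 5*sqrt(691) ≈ 131.43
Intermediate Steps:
sqrt(103740 + (-49731 - 1*36734)) = sqrt(103740 + (-49731 - 36734)) = sqrt(103740 - 86465) = sqrt(17275) = 5*sqrt(691)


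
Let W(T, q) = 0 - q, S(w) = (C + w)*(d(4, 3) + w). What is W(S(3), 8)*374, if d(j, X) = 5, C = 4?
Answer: -2992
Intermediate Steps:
S(w) = (4 + w)*(5 + w)
W(T, q) = -q
W(S(3), 8)*374 = -1*8*374 = -8*374 = -2992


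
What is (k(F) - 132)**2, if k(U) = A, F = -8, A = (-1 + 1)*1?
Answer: 17424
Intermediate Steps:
A = 0 (A = 0*1 = 0)
k(U) = 0
(k(F) - 132)**2 = (0 - 132)**2 = (-132)**2 = 17424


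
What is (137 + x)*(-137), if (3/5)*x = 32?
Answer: -78227/3 ≈ -26076.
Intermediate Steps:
x = 160/3 (x = (5/3)*32 = 160/3 ≈ 53.333)
(137 + x)*(-137) = (137 + 160/3)*(-137) = (571/3)*(-137) = -78227/3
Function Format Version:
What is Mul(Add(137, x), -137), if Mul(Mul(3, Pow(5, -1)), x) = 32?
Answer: Rational(-78227, 3) ≈ -26076.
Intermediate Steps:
x = Rational(160, 3) (x = Mul(Rational(5, 3), 32) = Rational(160, 3) ≈ 53.333)
Mul(Add(137, x), -137) = Mul(Add(137, Rational(160, 3)), -137) = Mul(Rational(571, 3), -137) = Rational(-78227, 3)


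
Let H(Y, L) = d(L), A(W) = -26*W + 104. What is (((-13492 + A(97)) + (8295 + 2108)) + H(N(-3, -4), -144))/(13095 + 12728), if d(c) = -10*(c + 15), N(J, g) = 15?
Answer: -4217/25823 ≈ -0.16330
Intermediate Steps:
A(W) = 104 - 26*W
d(c) = -150 - 10*c (d(c) = -10*(15 + c) = -150 - 10*c)
H(Y, L) = -150 - 10*L
(((-13492 + A(97)) + (8295 + 2108)) + H(N(-3, -4), -144))/(13095 + 12728) = (((-13492 + (104 - 26*97)) + (8295 + 2108)) + (-150 - 10*(-144)))/(13095 + 12728) = (((-13492 + (104 - 2522)) + 10403) + (-150 + 1440))/25823 = (((-13492 - 2418) + 10403) + 1290)*(1/25823) = ((-15910 + 10403) + 1290)*(1/25823) = (-5507 + 1290)*(1/25823) = -4217*1/25823 = -4217/25823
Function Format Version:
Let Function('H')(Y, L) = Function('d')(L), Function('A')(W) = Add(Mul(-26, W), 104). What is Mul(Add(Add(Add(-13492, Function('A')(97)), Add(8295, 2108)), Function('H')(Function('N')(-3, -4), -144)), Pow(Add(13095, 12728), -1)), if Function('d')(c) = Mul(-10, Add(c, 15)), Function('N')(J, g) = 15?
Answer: Rational(-4217, 25823) ≈ -0.16330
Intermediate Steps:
Function('A')(W) = Add(104, Mul(-26, W))
Function('d')(c) = Add(-150, Mul(-10, c)) (Function('d')(c) = Mul(-10, Add(15, c)) = Add(-150, Mul(-10, c)))
Function('H')(Y, L) = Add(-150, Mul(-10, L))
Mul(Add(Add(Add(-13492, Function('A')(97)), Add(8295, 2108)), Function('H')(Function('N')(-3, -4), -144)), Pow(Add(13095, 12728), -1)) = Mul(Add(Add(Add(-13492, Add(104, Mul(-26, 97))), Add(8295, 2108)), Add(-150, Mul(-10, -144))), Pow(Add(13095, 12728), -1)) = Mul(Add(Add(Add(-13492, Add(104, -2522)), 10403), Add(-150, 1440)), Pow(25823, -1)) = Mul(Add(Add(Add(-13492, -2418), 10403), 1290), Rational(1, 25823)) = Mul(Add(Add(-15910, 10403), 1290), Rational(1, 25823)) = Mul(Add(-5507, 1290), Rational(1, 25823)) = Mul(-4217, Rational(1, 25823)) = Rational(-4217, 25823)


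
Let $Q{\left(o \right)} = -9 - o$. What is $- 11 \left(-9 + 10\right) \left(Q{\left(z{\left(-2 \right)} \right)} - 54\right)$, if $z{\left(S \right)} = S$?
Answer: $671$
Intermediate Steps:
$- 11 \left(-9 + 10\right) \left(Q{\left(z{\left(-2 \right)} \right)} - 54\right) = - 11 \left(-9 + 10\right) \left(\left(-9 - -2\right) - 54\right) = \left(-11\right) 1 \left(\left(-9 + 2\right) - 54\right) = - 11 \left(-7 - 54\right) = \left(-11\right) \left(-61\right) = 671$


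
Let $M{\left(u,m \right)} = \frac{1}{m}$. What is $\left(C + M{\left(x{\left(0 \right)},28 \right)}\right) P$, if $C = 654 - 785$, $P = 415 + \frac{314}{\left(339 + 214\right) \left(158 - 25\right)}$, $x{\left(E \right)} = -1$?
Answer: $- \frac{5890967757}{108388} \approx -54351.0$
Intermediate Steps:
$P = \frac{30523149}{73549}$ ($P = 415 + \frac{314}{553 \cdot 133} = 415 + \frac{314}{73549} = \frac{30523149}{73549} \approx 415.0$)
$C = -131$ ($C = 654 - 785 = -131$)
$\left(C + M{\left(x{\left(0 \right)},28 \right)}\right) P = \left(-131 + \frac{1}{28}\right) \frac{30523149}{73549} = \left(- \frac{3667}{28}\right) \frac{30523149}{73549} = - \frac{5890967757}{108388}$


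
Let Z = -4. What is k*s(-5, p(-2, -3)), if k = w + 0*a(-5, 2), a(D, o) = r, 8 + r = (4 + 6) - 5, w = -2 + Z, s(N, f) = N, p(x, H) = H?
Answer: 30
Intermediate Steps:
w = -6 (w = -2 - 4 = -6)
r = -3 (r = -8 + ((4 + 6) - 5) = -8 + (10 - 5) = -8 + 5 = -3)
a(D, o) = -3
k = -6 (k = -6 + 0*(-3) = -6 + 0 = -6)
k*s(-5, p(-2, -3)) = -6*(-5) = 30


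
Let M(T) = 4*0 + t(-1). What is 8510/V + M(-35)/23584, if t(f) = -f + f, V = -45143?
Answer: -8510/45143 ≈ -0.18851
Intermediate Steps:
t(f) = 0
M(T) = 0 (M(T) = 4*0 + 0 = 0 + 0 = 0)
8510/V + M(-35)/23584 = 8510/(-45143) + 0/23584 = 8510*(-1/45143) + 0*(1/23584) = -8510/45143 + 0 = -8510/45143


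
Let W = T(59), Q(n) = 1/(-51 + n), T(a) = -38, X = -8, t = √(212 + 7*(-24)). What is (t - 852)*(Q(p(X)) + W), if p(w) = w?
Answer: 1911036/59 - 4486*√11/59 ≈ 32138.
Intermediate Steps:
t = 2*√11 (t = √(212 - 168) = √44 = 2*√11 ≈ 6.6332)
W = -38
(t - 852)*(Q(p(X)) + W) = (2*√11 - 852)*(1/(-51 - 8) - 38) = (-852 + 2*√11)*(1/(-59) - 38) = (-852 + 2*√11)*(-1/59 - 38) = (-852 + 2*√11)*(-2243/59) = 1911036/59 - 4486*√11/59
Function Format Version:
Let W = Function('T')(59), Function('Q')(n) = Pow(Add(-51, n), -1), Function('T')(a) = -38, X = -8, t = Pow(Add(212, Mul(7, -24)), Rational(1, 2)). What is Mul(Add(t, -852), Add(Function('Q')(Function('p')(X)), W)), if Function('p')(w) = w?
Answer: Add(Rational(1911036, 59), Mul(Rational(-4486, 59), Pow(11, Rational(1, 2)))) ≈ 32138.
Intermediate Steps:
t = Mul(2, Pow(11, Rational(1, 2))) (t = Pow(Add(212, -168), Rational(1, 2)) = Pow(44, Rational(1, 2)) = Mul(2, Pow(11, Rational(1, 2))) ≈ 6.6332)
W = -38
Mul(Add(t, -852), Add(Function('Q')(Function('p')(X)), W)) = Mul(Add(Mul(2, Pow(11, Rational(1, 2))), -852), Add(Pow(Add(-51, -8), -1), -38)) = Mul(Add(-852, Mul(2, Pow(11, Rational(1, 2)))), Add(Pow(-59, -1), -38)) = Mul(Add(-852, Mul(2, Pow(11, Rational(1, 2)))), Add(Rational(-1, 59), -38)) = Mul(Add(-852, Mul(2, Pow(11, Rational(1, 2)))), Rational(-2243, 59)) = Add(Rational(1911036, 59), Mul(Rational(-4486, 59), Pow(11, Rational(1, 2))))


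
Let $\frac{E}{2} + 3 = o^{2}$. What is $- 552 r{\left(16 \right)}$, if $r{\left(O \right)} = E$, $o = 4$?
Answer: $-14352$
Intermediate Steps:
$E = 26$ ($E = -6 + 2 \cdot 4^{2} = -6 + 2 \cdot 16 = -6 + 32 = 26$)
$r{\left(O \right)} = 26$
$- 552 r{\left(16 \right)} = \left(-552\right) 26 = -14352$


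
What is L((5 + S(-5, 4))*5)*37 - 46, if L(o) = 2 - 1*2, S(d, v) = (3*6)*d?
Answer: -46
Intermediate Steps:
S(d, v) = 18*d
L(o) = 0 (L(o) = 2 - 2 = 0)
L((5 + S(-5, 4))*5)*37 - 46 = 0*37 - 46 = 0 - 46 = -46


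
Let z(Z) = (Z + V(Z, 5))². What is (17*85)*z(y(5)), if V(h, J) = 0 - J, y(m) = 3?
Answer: 5780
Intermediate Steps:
V(h, J) = -J
z(Z) = (-5 + Z)² (z(Z) = (Z - 1*5)² = (Z - 5)² = (-5 + Z)²)
(17*85)*z(y(5)) = (17*85)*(-5 + 3)² = 1445*(-2)² = 1445*4 = 5780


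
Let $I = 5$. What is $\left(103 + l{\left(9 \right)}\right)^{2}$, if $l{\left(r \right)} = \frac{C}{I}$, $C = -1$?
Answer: $\frac{264196}{25} \approx 10568.0$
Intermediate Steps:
$l{\left(r \right)} = - \frac{1}{5}$
$\left(103 + l{\left(9 \right)}\right)^{2} = \left(103 - \frac{1}{5}\right)^{2} = \left(\frac{514}{5}\right)^{2} = \frac{264196}{25}$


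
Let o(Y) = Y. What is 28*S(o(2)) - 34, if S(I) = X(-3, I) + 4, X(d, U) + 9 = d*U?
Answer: -342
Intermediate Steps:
X(d, U) = -9 + U*d (X(d, U) = -9 + d*U = -9 + U*d)
S(I) = -5 - 3*I (S(I) = (-9 + I*(-3)) + 4 = (-9 - 3*I) + 4 = -5 - 3*I)
28*S(o(2)) - 34 = 28*(-5 - 3*2) - 34 = 28*(-5 - 6) - 34 = 28*(-11) - 34 = -308 - 34 = -342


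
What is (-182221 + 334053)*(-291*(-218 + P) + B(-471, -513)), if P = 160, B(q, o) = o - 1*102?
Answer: 2469243816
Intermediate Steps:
B(q, o) = -102 + o (B(q, o) = o - 102 = -102 + o)
(-182221 + 334053)*(-291*(-218 + P) + B(-471, -513)) = (-182221 + 334053)*(-291*(-218 + 160) + (-102 - 513)) = 151832*(-291*(-58) - 615) = 151832*(16878 - 615) = 151832*16263 = 2469243816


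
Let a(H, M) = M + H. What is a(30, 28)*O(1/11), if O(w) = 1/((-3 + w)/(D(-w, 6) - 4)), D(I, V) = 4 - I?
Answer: -29/16 ≈ -1.8125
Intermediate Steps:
a(H, M) = H + M
O(w) = w/(-3 + w) (O(w) = 1/((-3 + w)/((4 - (-1)*w) - 4)) = 1/((-3 + w)/((4 + w) - 4)) = 1/((-3 + w)/w) = w/(-3 + w))
a(30, 28)*O(1/11) = (30 + 28)*(1/(11*(-3 + 1/11))) = 58*(1/(11*(-3 + 1/11))) = 58*(1/(11*(-32/11))) = 58*((1/11)*(-11/32)) = 58*(-1/32) = -29/16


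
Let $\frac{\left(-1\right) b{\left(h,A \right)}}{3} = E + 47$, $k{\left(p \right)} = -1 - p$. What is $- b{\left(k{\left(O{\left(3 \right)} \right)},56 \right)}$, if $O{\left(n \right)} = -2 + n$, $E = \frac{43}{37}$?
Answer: $\frac{5346}{37} \approx 144.49$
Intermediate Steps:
$E = \frac{43}{37}$ ($E = 43 \cdot \frac{1}{37} = \frac{43}{37} \approx 1.1622$)
$b{\left(h,A \right)} = - \frac{5346}{37}$ ($b{\left(h,A \right)} = - 3 \left(\frac{43}{37} + 47\right) = \left(-3\right) \frac{1782}{37} = - \frac{5346}{37}$)
$- b{\left(k{\left(O{\left(3 \right)} \right)},56 \right)} = \left(-1\right) \left(- \frac{5346}{37}\right) = \frac{5346}{37}$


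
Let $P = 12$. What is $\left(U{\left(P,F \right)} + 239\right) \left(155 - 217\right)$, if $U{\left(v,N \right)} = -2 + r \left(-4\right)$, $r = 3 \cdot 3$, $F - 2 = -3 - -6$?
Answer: $-12462$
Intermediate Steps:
$F = 5$ ($F = 2 - -3 = 2 + \left(-3 + 6\right) = 2 + 3 = 5$)
$r = 9$
$U{\left(v,N \right)} = -38$ ($U{\left(v,N \right)} = -2 + 9 \left(-4\right) = -2 - 36 = -38$)
$\left(U{\left(P,F \right)} + 239\right) \left(155 - 217\right) = \left(-38 + 239\right) \left(155 - 217\right) = 201 \left(-62\right) = -12462$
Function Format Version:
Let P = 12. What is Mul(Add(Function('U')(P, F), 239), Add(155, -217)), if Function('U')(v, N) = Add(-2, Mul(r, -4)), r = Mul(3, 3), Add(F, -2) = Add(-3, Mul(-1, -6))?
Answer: -12462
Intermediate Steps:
F = 5 (F = Add(2, Add(-3, Mul(-1, -6))) = Add(2, Add(-3, 6)) = Add(2, 3) = 5)
r = 9
Function('U')(v, N) = -38 (Function('U')(v, N) = Add(-2, Mul(9, -4)) = Add(-2, -36) = -38)
Mul(Add(Function('U')(P, F), 239), Add(155, -217)) = Mul(Add(-38, 239), Add(155, -217)) = Mul(201, -62) = -12462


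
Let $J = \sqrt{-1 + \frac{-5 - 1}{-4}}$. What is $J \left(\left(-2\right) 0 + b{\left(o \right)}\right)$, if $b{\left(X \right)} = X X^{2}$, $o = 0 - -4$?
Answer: $32 \sqrt{2} \approx 45.255$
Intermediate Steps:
$o = 4$ ($o = 0 + 4 = 4$)
$b{\left(X \right)} = X^{3}$
$J = \frac{\sqrt{2}}{2}$ ($J = \sqrt{-1 - - \frac{3}{2}} = \sqrt{-1 + \frac{3}{2}} = \sqrt{\frac{1}{2}} = \frac{\sqrt{2}}{2} \approx 0.70711$)
$J \left(\left(-2\right) 0 + b{\left(o \right)}\right) = \frac{\sqrt{2}}{2} \left(\left(-2\right) 0 + 4^{3}\right) = \frac{\sqrt{2}}{2} \left(0 + 64\right) = \frac{\sqrt{2}}{2} \cdot 64 = 32 \sqrt{2}$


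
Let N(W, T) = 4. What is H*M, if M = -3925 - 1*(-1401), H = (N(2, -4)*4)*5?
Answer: -201920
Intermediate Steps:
H = 80 (H = (4*4)*5 = 16*5 = 80)
M = -2524 (M = -3925 + 1401 = -2524)
H*M = 80*(-2524) = -201920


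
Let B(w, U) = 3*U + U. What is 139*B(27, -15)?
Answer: -8340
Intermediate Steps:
B(w, U) = 4*U
139*B(27, -15) = 139*(4*(-15)) = 139*(-60) = -8340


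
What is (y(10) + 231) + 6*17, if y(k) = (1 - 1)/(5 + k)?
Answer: 333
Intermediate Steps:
y(k) = 0 (y(k) = 0/(5 + k) = 0)
(y(10) + 231) + 6*17 = (0 + 231) + 6*17 = 231 + 102 = 333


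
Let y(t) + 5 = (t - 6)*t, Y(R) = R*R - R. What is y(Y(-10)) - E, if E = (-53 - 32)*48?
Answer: 15515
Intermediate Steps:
Y(R) = R² - R
y(t) = -5 + t*(-6 + t) (y(t) = -5 + (t - 6)*t = -5 + (-6 + t)*t = -5 + t*(-6 + t))
E = -4080 (E = -85*48 = -4080)
y(Y(-10)) - E = (-5 + (-10*(-1 - 10))² - (-60)*(-1 - 10)) - 1*(-4080) = (-5 + (-10*(-11))² - (-60)*(-11)) + 4080 = (-5 + 110² - 6*110) + 4080 = (-5 + 12100 - 660) + 4080 = 11435 + 4080 = 15515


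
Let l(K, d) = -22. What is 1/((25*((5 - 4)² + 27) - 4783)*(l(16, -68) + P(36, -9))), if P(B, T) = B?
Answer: -1/57162 ≈ -1.7494e-5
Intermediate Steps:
1/((25*((5 - 4)² + 27) - 4783)*(l(16, -68) + P(36, -9))) = 1/((25*((5 - 4)² + 27) - 4783)*(-22 + 36)) = 1/((25*(1² + 27) - 4783)*14) = 1/((25*(1 + 27) - 4783)*14) = 1/((25*28 - 4783)*14) = 1/((700 - 4783)*14) = 1/(-4083*14) = 1/(-57162) = -1/57162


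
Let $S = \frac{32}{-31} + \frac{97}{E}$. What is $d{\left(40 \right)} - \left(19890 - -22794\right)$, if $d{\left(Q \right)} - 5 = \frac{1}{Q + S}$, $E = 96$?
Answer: $- \frac{5077731049}{118975} \approx -42679.0$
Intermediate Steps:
$S = - \frac{65}{2976}$ ($S = \frac{32}{-31} + \frac{97}{96} = 32 \left(- \frac{1}{31}\right) + 97 \cdot \frac{1}{96} = - \frac{32}{31} + \frac{97}{96} = - \frac{65}{2976} \approx -0.021841$)
$d{\left(Q \right)} = 5 + \frac{1}{- \frac{65}{2976} + Q}$ ($d{\left(Q \right)} = 5 + \frac{1}{Q - \frac{65}{2976}} = 5 + \frac{1}{- \frac{65}{2976} + Q}$)
$d{\left(40 \right)} - \left(19890 - -22794\right) = \frac{2651 + 14880 \cdot 40}{-65 + 2976 \cdot 40} - \left(19890 - -22794\right) = \frac{2651 + 595200}{-65 + 119040} - \left(19890 + 22794\right) = \frac{1}{118975} \cdot 597851 - 42684 = \frac{597851}{118975} - 42684 = - \frac{5077731049}{118975}$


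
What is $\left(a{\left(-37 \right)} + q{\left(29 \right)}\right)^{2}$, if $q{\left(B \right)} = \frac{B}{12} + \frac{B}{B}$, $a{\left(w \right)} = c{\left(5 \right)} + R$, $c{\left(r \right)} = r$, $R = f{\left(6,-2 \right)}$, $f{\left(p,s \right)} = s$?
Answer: $\frac{5929}{144} \approx 41.174$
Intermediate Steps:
$R = -2$
$a{\left(w \right)} = 3$ ($a{\left(w \right)} = 5 - 2 = 3$)
$q{\left(B \right)} = 1 + \frac{B}{12}$ ($q{\left(B \right)} = B \frac{1}{12} + 1 = \frac{B}{12} + 1 = 1 + \frac{B}{12}$)
$\left(a{\left(-37 \right)} + q{\left(29 \right)}\right)^{2} = \left(3 + \left(1 + \frac{1}{12} \cdot 29\right)\right)^{2} = \left(3 + \left(1 + \frac{29}{12}\right)\right)^{2} = \left(3 + \frac{41}{12}\right)^{2} = \left(\frac{77}{12}\right)^{2} = \frac{5929}{144}$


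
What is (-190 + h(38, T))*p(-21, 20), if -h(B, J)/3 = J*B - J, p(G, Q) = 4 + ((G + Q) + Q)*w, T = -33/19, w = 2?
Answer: 2226/19 ≈ 117.16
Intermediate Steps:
T = -33/19 (T = -33*1/19 = -33/19 ≈ -1.7368)
p(G, Q) = 4 + 2*G + 4*Q (p(G, Q) = 4 + ((G + Q) + Q)*2 = 4 + (G + 2*Q)*2 = 4 + (2*G + 4*Q) = 4 + 2*G + 4*Q)
h(B, J) = 3*J - 3*B*J (h(B, J) = -3*(J*B - J) = -3*(B*J - J) = -3*(-J + B*J) = 3*J - 3*B*J)
(-190 + h(38, T))*p(-21, 20) = (-190 + 3*(-33/19)*(1 - 1*38))*(4 + 2*(-21) + 4*20) = (-190 + 3*(-33/19)*(1 - 38))*(4 - 42 + 80) = (-190 + 3*(-33/19)*(-37))*42 = (-190 + 3663/19)*42 = (53/19)*42 = 2226/19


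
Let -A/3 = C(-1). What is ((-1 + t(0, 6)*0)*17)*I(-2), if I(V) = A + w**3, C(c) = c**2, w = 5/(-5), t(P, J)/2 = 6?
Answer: 68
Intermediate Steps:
t(P, J) = 12 (t(P, J) = 2*6 = 12)
w = -1 (w = 5*(-1/5) = -1)
A = -3 (A = -3*(-1)**2 = -3*1 = -3)
I(V) = -4 (I(V) = -3 + (-1)**3 = -3 - 1 = -4)
((-1 + t(0, 6)*0)*17)*I(-2) = ((-1 + 12*0)*17)*(-4) = ((-1 + 0)*17)*(-4) = -1*17*(-4) = -17*(-4) = 68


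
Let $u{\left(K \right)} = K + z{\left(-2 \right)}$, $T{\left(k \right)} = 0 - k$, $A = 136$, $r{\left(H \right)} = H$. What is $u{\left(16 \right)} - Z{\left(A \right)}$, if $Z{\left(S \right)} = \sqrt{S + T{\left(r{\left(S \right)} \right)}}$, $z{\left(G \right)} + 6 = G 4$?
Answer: $2$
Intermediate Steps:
$z{\left(G \right)} = -6 + 4 G$ ($z{\left(G \right)} = -6 + G 4 = -6 + 4 G$)
$T{\left(k \right)} = - k$
$u{\left(K \right)} = -14 + K$ ($u{\left(K \right)} = K + \left(-6 + 4 \left(-2\right)\right) = K - 14 = -14 + K$)
$Z{\left(S \right)} = 0$ ($Z{\left(S \right)} = \sqrt{S - S} = \sqrt{0} = 0$)
$u{\left(16 \right)} - Z{\left(A \right)} = \left(-14 + 16\right) - 0 = 2 + 0 = 2$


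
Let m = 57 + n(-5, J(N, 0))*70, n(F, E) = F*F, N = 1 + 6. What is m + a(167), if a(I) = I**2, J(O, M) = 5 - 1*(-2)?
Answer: 29696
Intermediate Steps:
N = 7
J(O, M) = 7 (J(O, M) = 5 + 2 = 7)
n(F, E) = F**2
m = 1807 (m = 57 + (-5)**2*70 = 57 + 25*70 = 57 + 1750 = 1807)
m + a(167) = 1807 + 167**2 = 1807 + 27889 = 29696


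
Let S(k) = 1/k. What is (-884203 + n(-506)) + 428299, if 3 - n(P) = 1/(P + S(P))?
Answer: -116727523831/256037 ≈ -4.5590e+5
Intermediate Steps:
n(P) = 3 - 1/(P + 1/P)
(-884203 + n(-506)) + 428299 = (-884203 + (3 - 506*(-1 + 3*(-506)))/(1 + (-506)²)) + 428299 = (-884203 + (3 - 506*(-1 - 1518))/(1 + 256036)) + 428299 = (-884203 + (3 - 506*(-1519))/256037) + 428299 = (-884203 + (3 + 768614)/256037) + 428299 = (-884203 + (1/256037)*768617) + 428299 = (-884203 + 768617/256037) + 428299 = -226387914894/256037 + 428299 = -116727523831/256037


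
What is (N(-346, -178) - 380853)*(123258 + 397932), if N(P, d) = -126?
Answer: -198562445010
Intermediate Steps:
(N(-346, -178) - 380853)*(123258 + 397932) = (-126 - 380853)*(123258 + 397932) = -380979*521190 = -198562445010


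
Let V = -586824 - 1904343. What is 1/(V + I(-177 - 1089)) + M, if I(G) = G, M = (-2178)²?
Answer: 11823314543171/2492433 ≈ 4.7437e+6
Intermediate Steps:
M = 4743684
V = -2491167
1/(V + I(-177 - 1089)) + M = 1/(-2491167 + (-177 - 1089)) + 4743684 = 1/(-2491167 - 1266) + 4743684 = 1/(-2492433) + 4743684 = -1/2492433 + 4743684 = 11823314543171/2492433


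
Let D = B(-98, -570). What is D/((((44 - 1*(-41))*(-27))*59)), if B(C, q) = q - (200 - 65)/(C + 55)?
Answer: 1625/388161 ≈ 0.0041864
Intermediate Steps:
B(C, q) = q - 135/(55 + C)
D = -24375/43 (D = (-135 + 55*(-570) - 98*(-570))/(55 - 98) = (-135 - 31350 + 55860)/(-43) = -1/43*24375 = -24375/43 ≈ -566.86)
D/((((44 - 1*(-41))*(-27))*59)) = -24375*(-1/(1593*(44 - 1*(-41))))/43 = -24375*(-1/(1593*(44 + 41)))/43 = -24375/(43*((85*(-27))*59)) = -24375/(43*((-2295*59))) = -24375/43/(-135405) = -24375/43*(-1/135405) = 1625/388161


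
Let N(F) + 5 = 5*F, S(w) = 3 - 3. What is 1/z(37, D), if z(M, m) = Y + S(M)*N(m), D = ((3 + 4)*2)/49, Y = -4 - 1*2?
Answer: -⅙ ≈ -0.16667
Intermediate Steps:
S(w) = 0
Y = -6 (Y = -4 - 2 = -6)
D = 2/7 (D = (7*2)*(1/49) = 14*(1/49) = 2/7 ≈ 0.28571)
N(F) = -5 + 5*F
z(M, m) = -6 (z(M, m) = -6 + 0*(-5 + 5*m) = -6 + 0 = -6)
1/z(37, D) = 1/(-6) = -⅙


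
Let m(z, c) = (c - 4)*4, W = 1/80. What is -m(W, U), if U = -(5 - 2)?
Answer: 28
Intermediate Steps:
U = -3 (U = -1*3 = -3)
W = 1/80 ≈ 0.012500
m(z, c) = -16 + 4*c (m(z, c) = (-4 + c)*4 = -16 + 4*c)
-m(W, U) = -(-16 + 4*(-3)) = -(-16 - 12) = -1*(-28) = 28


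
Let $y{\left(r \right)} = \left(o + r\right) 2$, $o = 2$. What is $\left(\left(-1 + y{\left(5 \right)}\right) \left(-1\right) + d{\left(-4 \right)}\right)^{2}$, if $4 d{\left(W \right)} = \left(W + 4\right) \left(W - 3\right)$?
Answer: $169$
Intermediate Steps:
$d{\left(W \right)} = \frac{\left(-3 + W\right) \left(4 + W\right)}{4}$ ($d{\left(W \right)} = \frac{\left(W + 4\right) \left(W - 3\right)}{4} = \frac{\left(4 + W\right) \left(-3 + W\right)}{4} = \frac{\left(-3 + W\right) \left(4 + W\right)}{4}$)
$y{\left(r \right)} = 4 + 2 r$ ($y{\left(r \right)} = \left(2 + r\right) 2 = 4 + 2 r$)
$\left(\left(-1 + y{\left(5 \right)}\right) \left(-1\right) + d{\left(-4 \right)}\right)^{2} = \left(\left(-1 + \left(4 + 2 \cdot 5\right)\right) \left(-1\right) + \left(-3 + \frac{1}{4} \left(-4\right) + \frac{\left(-4\right)^{2}}{4}\right)\right)^{2} = \left(\left(-1 + \left(4 + 10\right)\right) \left(-1\right) - 0\right)^{2} = \left(\left(-1 + 14\right) \left(-1\right) - 0\right)^{2} = \left(13 \left(-1\right) + 0\right)^{2} = \left(-13 + 0\right)^{2} = \left(-13\right)^{2} = 169$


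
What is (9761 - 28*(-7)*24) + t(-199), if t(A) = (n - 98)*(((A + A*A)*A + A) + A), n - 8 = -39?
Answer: 1011554549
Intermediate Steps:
n = -31 (n = 8 - 39 = -31)
t(A) = -258*A - 129*A*(A + A²) (t(A) = (-31 - 98)*(((A + A*A)*A + A) + A) = -129*(((A + A²)*A + A) + A) = -129*((A*(A + A²) + A) + A) = -129*((A + A*(A + A²)) + A) = -129*(2*A + A*(A + A²)) = -258*A - 129*A*(A + A²))
(9761 - 28*(-7)*24) + t(-199) = (9761 - 28*(-7)*24) - 129*(-199)*(2 - 199 + (-199)²) = (9761 + 196*24) - 129*(-199)*(2 - 199 + 39601) = (9761 + 4704) - 129*(-199)*39404 = 14465 + 1011540084 = 1011554549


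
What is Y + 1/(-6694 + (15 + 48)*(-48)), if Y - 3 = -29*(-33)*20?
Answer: 186031673/9718 ≈ 19143.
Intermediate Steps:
Y = 19143 (Y = 3 - 29*(-33)*20 = 3 + 957*20 = 3 + 19140 = 19143)
Y + 1/(-6694 + (15 + 48)*(-48)) = 19143 + 1/(-6694 + (15 + 48)*(-48)) = 19143 + 1/(-6694 + 63*(-48)) = 19143 + 1/(-6694 - 3024) = 19143 + 1/(-9718) = 19143 - 1/9718 = 186031673/9718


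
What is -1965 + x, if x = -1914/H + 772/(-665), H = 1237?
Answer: -1618646599/822605 ≈ -1967.7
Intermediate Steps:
x = -2227774/822605 (x = -1914/1237 + 772/(-665) = -1914*1/1237 + 772*(-1/665) = -1914/1237 - 772/665 = -2227774/822605 ≈ -2.7082)
-1965 + x = -1965 - 2227774/822605 = -1618646599/822605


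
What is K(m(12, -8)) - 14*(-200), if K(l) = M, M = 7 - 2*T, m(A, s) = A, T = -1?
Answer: 2809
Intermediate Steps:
M = 9 (M = 7 - 2*(-1) = 7 + 2 = 9)
K(l) = 9
K(m(12, -8)) - 14*(-200) = 9 - 14*(-200) = 9 + 2800 = 2809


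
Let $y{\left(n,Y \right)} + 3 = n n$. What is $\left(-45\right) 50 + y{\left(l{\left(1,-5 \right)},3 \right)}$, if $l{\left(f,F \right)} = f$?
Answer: $-2252$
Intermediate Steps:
$y{\left(n,Y \right)} = -3 + n^{2}$ ($y{\left(n,Y \right)} = -3 + n n = -3 + n^{2}$)
$\left(-45\right) 50 + y{\left(l{\left(1,-5 \right)},3 \right)} = \left(-45\right) 50 - \left(3 - 1^{2}\right) = -2250 + \left(-3 + 1\right) = -2250 - 2 = -2252$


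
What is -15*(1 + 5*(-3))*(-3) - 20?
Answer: -650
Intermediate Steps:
-15*(1 + 5*(-3))*(-3) - 20 = -15*(1 - 15)*(-3) - 20 = -(-210)*(-3) - 20 = -15*42 - 20 = -630 - 20 = -650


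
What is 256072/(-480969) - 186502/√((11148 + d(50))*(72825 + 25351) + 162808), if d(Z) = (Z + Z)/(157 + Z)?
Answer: -256072/480969 - 279753*√1302938447054/56649497698 ≈ -6.1693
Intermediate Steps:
d(Z) = 2*Z/(157 + Z) (d(Z) = (2*Z)/(157 + Z) = 2*Z/(157 + Z))
256072/(-480969) - 186502/√((11148 + d(50))*(72825 + 25351) + 162808) = 256072/(-480969) - 186502/√((11148 + 2*50/(157 + 50))*(72825 + 25351) + 162808) = 256072*(-1/480969) - 186502/√((11148 + 2*50/207)*98176 + 162808) = -256072/480969 - 186502/√((11148 + 2*50*(1/207))*98176 + 162808) = -256072/480969 - 186502/√((11148 + 100/207)*98176 + 162808) = -256072/480969 - 186502/√((2307736/207)*98176 + 162808) = -256072/480969 - 186502/√(226564289536/207 + 162808) = -256072/480969 - 186502*3*√1302938447054/113298995396 = -256072/480969 - 279753*√1302938447054/56649497698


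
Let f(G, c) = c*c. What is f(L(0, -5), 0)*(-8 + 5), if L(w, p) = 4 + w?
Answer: 0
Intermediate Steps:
f(G, c) = c²
f(L(0, -5), 0)*(-8 + 5) = 0²*(-8 + 5) = 0*(-3) = 0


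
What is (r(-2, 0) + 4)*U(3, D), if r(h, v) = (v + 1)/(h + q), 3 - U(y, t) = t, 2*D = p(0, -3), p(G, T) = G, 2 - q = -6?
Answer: 25/2 ≈ 12.500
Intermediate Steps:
q = 8 (q = 2 - 1*(-6) = 2 + 6 = 8)
D = 0 (D = (1/2)*0 = 0)
U(y, t) = 3 - t
r(h, v) = (1 + v)/(8 + h) (r(h, v) = (v + 1)/(h + 8) = (1 + v)/(8 + h))
(r(-2, 0) + 4)*U(3, D) = ((1 + 0)/(8 - 2) + 4)*(3 - 1*0) = (1/6 + 4)*(3 + 0) = ((1/6)*1 + 4)*3 = (1/6 + 4)*3 = (25/6)*3 = 25/2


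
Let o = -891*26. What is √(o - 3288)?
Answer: I*√26454 ≈ 162.65*I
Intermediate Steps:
o = -23166
√(o - 3288) = √(-23166 - 3288) = √(-26454) = I*√26454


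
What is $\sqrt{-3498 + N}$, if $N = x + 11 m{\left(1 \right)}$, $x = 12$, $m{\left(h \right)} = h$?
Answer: $5 i \sqrt{139} \approx 58.949 i$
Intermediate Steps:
$N = 23$ ($N = 12 + 11 \cdot 1 = 12 + 11 = 23$)
$\sqrt{-3498 + N} = \sqrt{-3498 + 23} = \sqrt{-3475} = 5 i \sqrt{139}$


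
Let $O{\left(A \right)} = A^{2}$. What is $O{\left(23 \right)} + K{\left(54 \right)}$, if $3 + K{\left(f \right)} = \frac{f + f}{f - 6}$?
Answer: $\frac{2113}{4} \approx 528.25$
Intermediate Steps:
$K{\left(f \right)} = -3 + \frac{2 f}{-6 + f}$ ($K{\left(f \right)} = -3 + \frac{f + f}{f - 6} = -3 + \frac{2 f}{-6 + f}$)
$O{\left(23 \right)} + K{\left(54 \right)} = 23^{2} + \frac{18 - 54}{-6 + 54} = 529 + \frac{18 - 54}{48} = 529 + \frac{1}{48} \left(-36\right) = 529 - \frac{3}{4} = \frac{2113}{4}$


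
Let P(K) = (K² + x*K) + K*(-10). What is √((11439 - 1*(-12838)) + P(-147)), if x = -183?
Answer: √74257 ≈ 272.50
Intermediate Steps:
P(K) = K² - 193*K (P(K) = (K² - 183*K) + K*(-10) = (K² - 183*K) - 10*K = K² - 193*K)
√((11439 - 1*(-12838)) + P(-147)) = √((11439 - 1*(-12838)) - 147*(-193 - 147)) = √((11439 + 12838) - 147*(-340)) = √(24277 + 49980) = √74257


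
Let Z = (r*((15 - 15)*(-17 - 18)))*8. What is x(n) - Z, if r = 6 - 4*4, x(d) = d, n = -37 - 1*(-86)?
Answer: 49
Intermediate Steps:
n = 49 (n = -37 + 86 = 49)
r = -10 (r = 6 - 16 = -10)
Z = 0 (Z = -10*(15 - 15)*(-17 - 18)*8 = -0*(-35)*8 = -10*0*8 = 0*8 = 0)
x(n) - Z = 49 - 1*0 = 49 + 0 = 49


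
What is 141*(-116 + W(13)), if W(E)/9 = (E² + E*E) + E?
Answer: 429063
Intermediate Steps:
W(E) = 9*E + 18*E² (W(E) = 9*((E² + E*E) + E) = 9*((E² + E²) + E) = 9*(2*E² + E) = 9*(E + 2*E²) = 9*E + 18*E²)
141*(-116 + W(13)) = 141*(-116 + 9*13*(1 + 2*13)) = 141*(-116 + 9*13*(1 + 26)) = 141*(-116 + 9*13*27) = 141*(-116 + 3159) = 141*3043 = 429063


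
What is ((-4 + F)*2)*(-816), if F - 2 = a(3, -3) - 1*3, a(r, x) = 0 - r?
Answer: 13056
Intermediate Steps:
a(r, x) = -r
F = -4 (F = 2 + (-1*3 - 1*3) = 2 + (-3 - 3) = 2 - 6 = -4)
((-4 + F)*2)*(-816) = ((-4 - 4)*2)*(-816) = -8*2*(-816) = -16*(-816) = 13056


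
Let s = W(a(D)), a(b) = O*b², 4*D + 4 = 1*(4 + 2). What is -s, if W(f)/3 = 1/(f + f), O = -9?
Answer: ⅔ ≈ 0.66667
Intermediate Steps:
D = ½ (D = -1 + (1*(4 + 2))/4 = -1 + (1*6)/4 = -1 + (¼)*6 = -1 + 3/2 = ½ ≈ 0.50000)
a(b) = -9*b²
W(f) = 3/(2*f) (W(f) = 3/(f + f) = 3/((2*f)) = 3*(1/(2*f)) = 3/(2*f))
s = -⅔ (s = 3/(2*((-9*(½)²))) = 3/(2*((-9*¼))) = 3/(2*(-9/4)) = (3/2)*(-4/9) = -⅔ ≈ -0.66667)
-s = -1*(-⅔) = ⅔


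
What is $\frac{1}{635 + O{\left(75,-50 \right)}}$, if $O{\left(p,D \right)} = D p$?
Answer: $- \frac{1}{3115} \approx -0.00032103$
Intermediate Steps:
$\frac{1}{635 + O{\left(75,-50 \right)}} = \frac{1}{635 - 3750} = \frac{1}{-3115} = - \frac{1}{3115}$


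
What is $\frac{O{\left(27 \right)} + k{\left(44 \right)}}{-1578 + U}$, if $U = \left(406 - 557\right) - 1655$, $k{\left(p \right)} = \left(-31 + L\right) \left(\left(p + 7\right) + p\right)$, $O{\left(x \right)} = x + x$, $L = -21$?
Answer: $\frac{2443}{1692} \approx 1.4439$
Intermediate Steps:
$O{\left(x \right)} = 2 x$
$k{\left(p \right)} = -364 - 104 p$ ($k{\left(p \right)} = \left(-31 - 21\right) \left(\left(p + 7\right) + p\right) = - 52 \left(\left(7 + p\right) + p\right) = - 52 \left(7 + 2 p\right) = -364 - 104 p$)
$U = -1806$ ($U = -151 - 1655 = -1806$)
$\frac{O{\left(27 \right)} + k{\left(44 \right)}}{-1578 + U} = \frac{2 \cdot 27 - 4940}{-1578 - 1806} = \frac{54 - 4940}{-3384} = \left(54 - 4940\right) \left(- \frac{1}{3384}\right) = \left(-4886\right) \left(- \frac{1}{3384}\right) = \frac{2443}{1692}$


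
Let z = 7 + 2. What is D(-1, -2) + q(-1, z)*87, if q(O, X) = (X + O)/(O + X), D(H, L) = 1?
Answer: 88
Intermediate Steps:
z = 9
q(O, X) = 1 (q(O, X) = (O + X)/(O + X) = 1)
D(-1, -2) + q(-1, z)*87 = 1 + 1*87 = 1 + 87 = 88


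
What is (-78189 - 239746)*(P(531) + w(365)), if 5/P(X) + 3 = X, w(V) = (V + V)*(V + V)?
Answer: -89457754061675/528 ≈ -1.6943e+11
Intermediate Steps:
w(V) = 4*V**2 (w(V) = (2*V)*(2*V) = 4*V**2)
P(X) = 5/(-3 + X)
(-78189 - 239746)*(P(531) + w(365)) = (-78189 - 239746)*(5/(-3 + 531) + 4*365**2) = -317935*(5/528 + 4*133225) = -317935*(5*(1/528) + 532900) = -317935*(5/528 + 532900) = -317935*281371205/528 = -89457754061675/528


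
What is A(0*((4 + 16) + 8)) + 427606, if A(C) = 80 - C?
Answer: 427686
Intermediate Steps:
A(0*((4 + 16) + 8)) + 427606 = (80 - 0*((4 + 16) + 8)) + 427606 = (80 - 0*(20 + 8)) + 427606 = (80 - 0*28) + 427606 = (80 - 1*0) + 427606 = (80 + 0) + 427606 = 80 + 427606 = 427686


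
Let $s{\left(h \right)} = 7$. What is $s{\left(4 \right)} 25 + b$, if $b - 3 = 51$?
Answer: $229$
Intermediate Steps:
$b = 54$ ($b = 3 + 51 = 54$)
$s{\left(4 \right)} 25 + b = 7 \cdot 25 + 54 = 175 + 54 = 229$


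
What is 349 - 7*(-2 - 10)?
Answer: 433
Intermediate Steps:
349 - 7*(-2 - 10) = 349 - 7*(-12) = 349 + 84 = 433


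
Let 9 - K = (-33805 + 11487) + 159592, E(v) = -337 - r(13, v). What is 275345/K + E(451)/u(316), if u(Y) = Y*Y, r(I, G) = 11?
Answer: -1377130927/685336692 ≈ -2.0094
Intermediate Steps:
u(Y) = Y²
E(v) = -348 (E(v) = -337 - 1*11 = -337 - 11 = -348)
K = -137265 (K = 9 - ((-33805 + 11487) + 159592) = 9 - (-22318 + 159592) = 9 - 1*137274 = 9 - 137274 = -137265)
275345/K + E(451)/u(316) = 275345/(-137265) - 348/(316²) = 275345*(-1/137265) - 348/99856 = -55069/27453 - 348*1/99856 = -55069/27453 - 87/24964 = -1377130927/685336692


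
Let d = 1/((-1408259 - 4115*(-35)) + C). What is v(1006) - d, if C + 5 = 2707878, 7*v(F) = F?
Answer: 1452300827/10105473 ≈ 143.71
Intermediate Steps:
v(F) = F/7
C = 2707873 (C = -5 + 2707878 = 2707873)
d = 1/1443639 (d = 1/((-1408259 - 4115*(-35)) + 2707873) = 1/((-1408259 + 144025) + 2707873) = 1/(-1264234 + 2707873) = 1/1443639 ≈ 6.9269e-7)
v(1006) - d = (⅐)*1006 - 1*1/1443639 = 1006/7 - 1/1443639 = 1452300827/10105473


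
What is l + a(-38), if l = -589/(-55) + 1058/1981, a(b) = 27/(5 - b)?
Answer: 55616742/4685065 ≈ 11.871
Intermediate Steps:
l = 1224999/108955 (l = -589*(-1/55) + 1058*(1/1981) = 589/55 + 1058/1981 = 1224999/108955 ≈ 11.243)
l + a(-38) = 1224999/108955 - 27/(-5 - 38) = 1224999/108955 - 27/(-43) = 1224999/108955 - 27*(-1/43) = 1224999/108955 + 27/43 = 55616742/4685065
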